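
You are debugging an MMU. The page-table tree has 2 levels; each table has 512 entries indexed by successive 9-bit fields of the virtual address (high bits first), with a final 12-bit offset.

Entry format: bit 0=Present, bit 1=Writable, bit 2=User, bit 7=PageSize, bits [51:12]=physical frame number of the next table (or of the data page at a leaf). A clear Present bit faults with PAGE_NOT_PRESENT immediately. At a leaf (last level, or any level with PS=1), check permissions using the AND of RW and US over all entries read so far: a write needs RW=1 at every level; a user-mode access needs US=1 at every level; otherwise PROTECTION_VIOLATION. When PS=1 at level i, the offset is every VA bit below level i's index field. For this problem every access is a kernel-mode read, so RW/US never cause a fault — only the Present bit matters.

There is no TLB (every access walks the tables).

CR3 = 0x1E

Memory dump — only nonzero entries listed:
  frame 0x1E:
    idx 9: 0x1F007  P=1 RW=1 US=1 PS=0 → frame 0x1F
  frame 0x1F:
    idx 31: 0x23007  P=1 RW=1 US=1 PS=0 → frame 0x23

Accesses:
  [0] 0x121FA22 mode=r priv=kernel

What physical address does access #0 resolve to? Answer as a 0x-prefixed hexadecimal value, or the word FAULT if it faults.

Per-access translation:
#0 VA=0x121FA22 (r,kernel):
  L0: frame=0x1E idx=9 entry=0x1F007 [P=1 RW=1 US=1 PS=0]
  L1: frame=0x1F idx=31 entry=0x23007 [P=1 RW=1 US=1 PS=0]
  ⇒ phys 0x23A22  [2 reads]

Access #0 PA: 0x23A22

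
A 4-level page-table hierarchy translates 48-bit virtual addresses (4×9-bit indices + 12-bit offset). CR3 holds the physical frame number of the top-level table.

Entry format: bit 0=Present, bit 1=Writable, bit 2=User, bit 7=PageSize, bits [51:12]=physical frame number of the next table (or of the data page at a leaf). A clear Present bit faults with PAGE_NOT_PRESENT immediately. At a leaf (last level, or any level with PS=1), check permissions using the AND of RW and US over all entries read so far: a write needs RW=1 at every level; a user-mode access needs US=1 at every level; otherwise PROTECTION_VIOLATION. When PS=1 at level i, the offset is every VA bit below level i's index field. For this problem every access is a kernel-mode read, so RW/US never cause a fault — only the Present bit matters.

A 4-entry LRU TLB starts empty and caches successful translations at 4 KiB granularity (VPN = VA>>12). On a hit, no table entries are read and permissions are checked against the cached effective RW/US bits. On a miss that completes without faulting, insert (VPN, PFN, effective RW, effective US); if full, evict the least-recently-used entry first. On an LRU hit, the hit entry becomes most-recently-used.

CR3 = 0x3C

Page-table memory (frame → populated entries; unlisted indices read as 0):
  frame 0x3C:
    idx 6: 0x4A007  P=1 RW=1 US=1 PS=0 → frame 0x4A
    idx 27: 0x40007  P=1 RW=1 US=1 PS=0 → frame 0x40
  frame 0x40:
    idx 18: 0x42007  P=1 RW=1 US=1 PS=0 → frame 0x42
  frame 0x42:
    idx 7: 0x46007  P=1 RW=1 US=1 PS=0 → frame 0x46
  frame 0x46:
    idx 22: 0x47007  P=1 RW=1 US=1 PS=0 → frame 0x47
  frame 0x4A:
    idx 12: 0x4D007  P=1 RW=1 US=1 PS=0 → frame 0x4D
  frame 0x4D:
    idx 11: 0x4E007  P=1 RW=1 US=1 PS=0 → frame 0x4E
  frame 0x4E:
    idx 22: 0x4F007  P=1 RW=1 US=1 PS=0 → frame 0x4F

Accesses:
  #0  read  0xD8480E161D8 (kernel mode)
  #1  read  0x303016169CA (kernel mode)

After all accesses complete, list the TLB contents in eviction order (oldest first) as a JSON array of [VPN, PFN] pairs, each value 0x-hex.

Per-access translation:
#0 VA=0xD8480E161D8 (r,kernel):
  [0] read 0x3C idx=27: raw=0x40007 flags P=1 W=1 U=1 S=0
  [1] read 0x40 idx=18: raw=0x42007 flags P=1 W=1 U=1 S=0
  [2] read 0x42 idx=7: raw=0x46007 flags P=1 W=1 U=1 S=0
  [3] read 0x46 idx=22: raw=0x47007 flags P=1 W=1 U=1 S=0
  ✓ 0x471D8  — 4 lookups
#1 VA=0x303016169CA (r,kernel):
  [0] read 0x3C idx=6: raw=0x4A007 flags P=1 W=1 U=1 S=0
  [1] read 0x4A idx=12: raw=0x4D007 flags P=1 W=1 U=1 S=0
  [2] read 0x4D idx=11: raw=0x4E007 flags P=1 W=1 U=1 S=0
  [3] read 0x4E idx=22: raw=0x4F007 flags P=1 W=1 U=1 S=0
  ✓ 0x4F9CA  — 4 lookups

TLB: [["0xD8480E16", "0x47"], ["0x30301616", "0x4F"]]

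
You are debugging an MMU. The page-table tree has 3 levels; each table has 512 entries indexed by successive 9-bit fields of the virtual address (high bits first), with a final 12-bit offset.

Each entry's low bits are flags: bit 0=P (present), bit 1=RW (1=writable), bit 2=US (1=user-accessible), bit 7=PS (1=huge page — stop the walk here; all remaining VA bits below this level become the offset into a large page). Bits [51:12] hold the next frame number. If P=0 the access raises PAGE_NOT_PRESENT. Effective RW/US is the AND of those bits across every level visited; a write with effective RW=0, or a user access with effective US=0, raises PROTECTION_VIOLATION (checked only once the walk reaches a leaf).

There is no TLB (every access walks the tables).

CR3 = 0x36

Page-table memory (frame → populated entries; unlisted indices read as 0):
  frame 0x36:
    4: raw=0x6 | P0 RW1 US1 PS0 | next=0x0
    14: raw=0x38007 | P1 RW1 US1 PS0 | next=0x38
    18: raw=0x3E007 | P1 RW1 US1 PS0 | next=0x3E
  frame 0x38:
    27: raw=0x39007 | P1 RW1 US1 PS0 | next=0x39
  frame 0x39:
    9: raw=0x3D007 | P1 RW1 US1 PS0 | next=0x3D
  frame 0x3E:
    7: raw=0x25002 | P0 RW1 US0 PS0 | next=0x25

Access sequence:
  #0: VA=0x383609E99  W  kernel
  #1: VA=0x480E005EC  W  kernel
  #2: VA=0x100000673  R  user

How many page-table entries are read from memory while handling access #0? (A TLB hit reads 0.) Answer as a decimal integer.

Walk each access:
#0 VA=0x383609E99 (w,kernel):
  L0: frame=0x36 idx=14 entry=0x38007 [P=1 RW=1 US=1 PS=0]
  L1: frame=0x38 idx=27 entry=0x39007 [P=1 RW=1 US=1 PS=0]
  L2: frame=0x39 idx=9 entry=0x3D007 [P=1 RW=1 US=1 PS=0]
  ✓ 0x3DE99  — 3 lookups
#1 VA=0x480E005EC (w,kernel):
  L0: frame=0x36 idx=18 entry=0x3E007 [P=1 RW=1 US=1 PS=0]
  L1: frame=0x3E idx=7 entry=0x25002 [P=0 RW=1 US=0 PS=0]
  → PAGE_NOT_PRESENT  (2 entries read)
#2 VA=0x100000673 (r,user):
  L0: frame=0x36 idx=4 entry=0x6 [P=0 RW=1 US=1 PS=0]
  → PAGE_NOT_PRESENT  (1 entries read)

Entries read for #0: 3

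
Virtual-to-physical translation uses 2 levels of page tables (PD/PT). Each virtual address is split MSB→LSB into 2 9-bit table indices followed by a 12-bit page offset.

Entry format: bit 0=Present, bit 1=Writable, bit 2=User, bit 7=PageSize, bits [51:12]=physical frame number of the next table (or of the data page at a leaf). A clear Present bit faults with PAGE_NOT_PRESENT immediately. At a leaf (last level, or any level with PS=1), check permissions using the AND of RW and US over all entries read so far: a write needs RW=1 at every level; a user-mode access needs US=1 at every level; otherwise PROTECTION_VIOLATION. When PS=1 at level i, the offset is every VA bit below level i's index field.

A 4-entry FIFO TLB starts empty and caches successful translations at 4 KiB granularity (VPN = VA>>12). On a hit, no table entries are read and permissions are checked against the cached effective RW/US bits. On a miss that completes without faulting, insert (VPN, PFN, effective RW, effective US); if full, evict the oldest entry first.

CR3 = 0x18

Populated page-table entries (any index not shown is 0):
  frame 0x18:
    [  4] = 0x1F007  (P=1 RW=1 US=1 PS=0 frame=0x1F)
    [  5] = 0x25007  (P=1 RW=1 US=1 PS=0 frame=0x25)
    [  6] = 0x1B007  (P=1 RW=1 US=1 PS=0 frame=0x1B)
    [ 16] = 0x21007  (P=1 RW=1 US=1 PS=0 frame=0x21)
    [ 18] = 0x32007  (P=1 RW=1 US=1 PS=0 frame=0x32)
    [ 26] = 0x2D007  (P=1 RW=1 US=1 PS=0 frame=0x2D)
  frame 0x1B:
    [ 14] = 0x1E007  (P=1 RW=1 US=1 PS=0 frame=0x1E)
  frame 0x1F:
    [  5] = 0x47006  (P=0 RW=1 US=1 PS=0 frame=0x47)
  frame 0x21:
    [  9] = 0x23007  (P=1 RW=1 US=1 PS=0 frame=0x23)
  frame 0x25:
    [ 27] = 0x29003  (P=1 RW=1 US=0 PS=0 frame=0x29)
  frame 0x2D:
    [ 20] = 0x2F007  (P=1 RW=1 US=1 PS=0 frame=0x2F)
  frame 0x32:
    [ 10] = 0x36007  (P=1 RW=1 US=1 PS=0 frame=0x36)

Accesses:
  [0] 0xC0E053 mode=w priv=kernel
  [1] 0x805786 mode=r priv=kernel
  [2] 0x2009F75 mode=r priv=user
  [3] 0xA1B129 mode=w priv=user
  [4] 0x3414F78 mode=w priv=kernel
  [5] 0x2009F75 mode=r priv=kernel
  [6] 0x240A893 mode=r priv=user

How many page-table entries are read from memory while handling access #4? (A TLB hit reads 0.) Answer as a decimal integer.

Per-access translation:
#0 VA=0xC0E053 (w,kernel):
  L0 @0x18[6] → 0x1B007  P=1,RW=1,US=1,PS=0
  L1 @0x1B[14] → 0x1E007  P=1,RW=1,US=1,PS=0
  → PA=0x1E053  (2 entries read)
#1 VA=0x805786 (r,kernel):
  L0 @0x18[4] → 0x1F007  P=1,RW=1,US=1,PS=0
  L1 @0x1F[5] → 0x47006  P=0,RW=1,US=1,PS=0
  ⇒ fault: PAGE_NOT_PRESENT  — 2 lookups
#2 VA=0x2009F75 (r,user):
  L0 @0x18[16] → 0x21007  P=1,RW=1,US=1,PS=0
  L1 @0x21[9] → 0x23007  P=1,RW=1,US=1,PS=0
  → PA=0x23F75  (2 entries read)
#3 VA=0xA1B129 (w,user):
  L0 @0x18[5] → 0x25007  P=1,RW=1,US=1,PS=0
  L1 @0x25[27] → 0x29003  P=1,RW=1,US=0,PS=0
  ⇒ fault: PROTECTION_VIOLATION  — 2 lookups
#4 VA=0x3414F78 (w,kernel):
  L0 @0x18[26] → 0x2D007  P=1,RW=1,US=1,PS=0
  L1 @0x2D[20] → 0x2F007  P=1,RW=1,US=1,PS=0
  → PA=0x2FF78  (2 entries read)
#5 VA=0x2009F75 (r,kernel):
  TLB hit vpn=0x2009 → PA=0x23F75
#6 VA=0x240A893 (r,user):
  L0 @0x18[18] → 0x32007  P=1,RW=1,US=1,PS=0
  L1 @0x32[10] → 0x36007  P=1,RW=1,US=1,PS=0
  → PA=0x36893  (2 entries read)

Entries read for #4: 2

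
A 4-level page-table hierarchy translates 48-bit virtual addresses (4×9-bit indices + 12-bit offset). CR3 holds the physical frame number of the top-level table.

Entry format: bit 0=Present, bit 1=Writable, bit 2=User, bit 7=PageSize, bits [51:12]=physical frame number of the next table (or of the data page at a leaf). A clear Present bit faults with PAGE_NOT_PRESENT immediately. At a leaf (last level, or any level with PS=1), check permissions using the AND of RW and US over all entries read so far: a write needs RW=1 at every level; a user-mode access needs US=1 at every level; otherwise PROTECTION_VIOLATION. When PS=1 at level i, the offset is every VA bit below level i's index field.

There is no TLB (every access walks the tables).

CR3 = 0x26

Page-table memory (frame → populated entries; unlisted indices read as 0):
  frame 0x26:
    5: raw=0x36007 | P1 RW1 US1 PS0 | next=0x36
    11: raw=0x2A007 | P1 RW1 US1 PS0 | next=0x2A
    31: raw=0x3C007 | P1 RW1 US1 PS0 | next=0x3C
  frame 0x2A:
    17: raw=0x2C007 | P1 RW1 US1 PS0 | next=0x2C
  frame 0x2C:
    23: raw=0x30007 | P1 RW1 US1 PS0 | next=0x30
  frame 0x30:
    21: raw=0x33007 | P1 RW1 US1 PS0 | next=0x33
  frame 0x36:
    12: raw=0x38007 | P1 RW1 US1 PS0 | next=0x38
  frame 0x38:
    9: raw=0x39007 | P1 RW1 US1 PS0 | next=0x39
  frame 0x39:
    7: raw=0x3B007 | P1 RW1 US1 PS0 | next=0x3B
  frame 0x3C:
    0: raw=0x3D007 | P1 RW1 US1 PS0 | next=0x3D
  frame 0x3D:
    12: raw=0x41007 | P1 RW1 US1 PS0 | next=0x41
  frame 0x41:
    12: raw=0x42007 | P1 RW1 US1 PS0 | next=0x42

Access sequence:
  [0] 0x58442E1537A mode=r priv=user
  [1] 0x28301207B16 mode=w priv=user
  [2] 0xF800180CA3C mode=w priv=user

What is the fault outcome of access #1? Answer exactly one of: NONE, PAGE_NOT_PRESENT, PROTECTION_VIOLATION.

Trace:
#0 VA=0x58442E1537A (r,user):
  L0 @0x26[11] → 0x2A007  P=1,RW=1,US=1,PS=0
  L1 @0x2A[17] → 0x2C007  P=1,RW=1,US=1,PS=0
  L2 @0x2C[23] → 0x30007  P=1,RW=1,US=1,PS=0
  L3 @0x30[21] → 0x33007  P=1,RW=1,US=1,PS=0
  ✓ 0x3337A  — 4 lookups
#1 VA=0x28301207B16 (w,user):
  L0 @0x26[5] → 0x36007  P=1,RW=1,US=1,PS=0
  L1 @0x36[12] → 0x38007  P=1,RW=1,US=1,PS=0
  L2 @0x38[9] → 0x39007  P=1,RW=1,US=1,PS=0
  L3 @0x39[7] → 0x3B007  P=1,RW=1,US=1,PS=0
  ✓ 0x3BB16  — 4 lookups
#2 VA=0xF800180CA3C (w,user):
  L0 @0x26[31] → 0x3C007  P=1,RW=1,US=1,PS=0
  L1 @0x3C[0] → 0x3D007  P=1,RW=1,US=1,PS=0
  L2 @0x3D[12] → 0x41007  P=1,RW=1,US=1,PS=0
  L3 @0x41[12] → 0x42007  P=1,RW=1,US=1,PS=0
  ✓ 0x42A3C  — 4 lookups

Access #1 fault: NONE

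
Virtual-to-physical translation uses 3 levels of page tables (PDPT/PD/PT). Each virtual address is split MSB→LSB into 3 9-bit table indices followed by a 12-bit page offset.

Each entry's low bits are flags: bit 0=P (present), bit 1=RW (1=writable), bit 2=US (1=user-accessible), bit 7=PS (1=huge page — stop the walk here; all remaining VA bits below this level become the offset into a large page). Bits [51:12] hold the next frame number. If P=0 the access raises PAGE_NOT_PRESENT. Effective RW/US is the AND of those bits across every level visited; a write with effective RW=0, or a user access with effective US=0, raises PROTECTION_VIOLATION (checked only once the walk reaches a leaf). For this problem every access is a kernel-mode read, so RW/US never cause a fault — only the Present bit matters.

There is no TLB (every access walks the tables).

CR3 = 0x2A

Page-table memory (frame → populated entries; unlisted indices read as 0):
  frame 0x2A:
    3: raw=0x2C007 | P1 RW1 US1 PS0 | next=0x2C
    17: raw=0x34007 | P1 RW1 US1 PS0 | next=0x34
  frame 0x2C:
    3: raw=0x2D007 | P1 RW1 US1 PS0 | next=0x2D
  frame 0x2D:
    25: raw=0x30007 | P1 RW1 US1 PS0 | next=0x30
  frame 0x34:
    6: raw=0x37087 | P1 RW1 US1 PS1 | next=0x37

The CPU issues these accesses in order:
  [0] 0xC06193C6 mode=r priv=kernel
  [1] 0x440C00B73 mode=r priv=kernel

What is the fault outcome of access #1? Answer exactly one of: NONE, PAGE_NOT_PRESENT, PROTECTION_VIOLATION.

Walk each access:
#0 VA=0xC06193C6 (r,kernel):
  L0 @0x2A[3] → 0x2C007  P=1,RW=1,US=1,PS=0
  L1 @0x2C[3] → 0x2D007  P=1,RW=1,US=1,PS=0
  L2 @0x2D[25] → 0x30007  P=1,RW=1,US=1,PS=0
  ✓ 0x303C6  — 3 lookups
#1 VA=0x440C00B73 (r,kernel):
  L0 @0x2A[17] → 0x34007  P=1,RW=1,US=1,PS=0
  L1 @0x34[6] → 0x37087  P=1,RW=1,US=1,PS=1
  ✓ 0x37B73 (huge @L1)  — 2 lookups

Access #1 fault: NONE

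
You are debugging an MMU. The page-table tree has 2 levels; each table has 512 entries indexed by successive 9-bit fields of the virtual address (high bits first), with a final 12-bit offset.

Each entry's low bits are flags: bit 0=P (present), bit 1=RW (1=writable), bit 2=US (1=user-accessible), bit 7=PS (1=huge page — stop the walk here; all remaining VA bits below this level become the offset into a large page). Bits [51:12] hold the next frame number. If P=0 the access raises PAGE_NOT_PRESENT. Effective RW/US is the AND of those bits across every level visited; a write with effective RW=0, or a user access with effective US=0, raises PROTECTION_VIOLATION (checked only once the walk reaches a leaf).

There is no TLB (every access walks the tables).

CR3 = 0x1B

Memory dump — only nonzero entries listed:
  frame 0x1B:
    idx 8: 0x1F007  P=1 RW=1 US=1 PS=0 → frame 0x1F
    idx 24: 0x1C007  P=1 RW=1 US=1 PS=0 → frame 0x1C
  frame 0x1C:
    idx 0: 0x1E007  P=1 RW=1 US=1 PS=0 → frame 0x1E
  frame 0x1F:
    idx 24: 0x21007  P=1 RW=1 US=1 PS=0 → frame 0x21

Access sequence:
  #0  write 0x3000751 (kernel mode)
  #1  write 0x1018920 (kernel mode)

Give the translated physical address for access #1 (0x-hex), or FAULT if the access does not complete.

Walk each access:
#0 VA=0x3000751 (w,kernel):
  L0: frame=0x1B idx=24 entry=0x1C007 [P=1 RW=1 US=1 PS=0]
  L1: frame=0x1C idx=0 entry=0x1E007 [P=1 RW=1 US=1 PS=0]
  → PA=0x1E751  (2 entries read)
#1 VA=0x1018920 (w,kernel):
  L0: frame=0x1B idx=8 entry=0x1F007 [P=1 RW=1 US=1 PS=0]
  L1: frame=0x1F idx=24 entry=0x21007 [P=1 RW=1 US=1 PS=0]
  → PA=0x21920  (2 entries read)

Access #1 PA: 0x21920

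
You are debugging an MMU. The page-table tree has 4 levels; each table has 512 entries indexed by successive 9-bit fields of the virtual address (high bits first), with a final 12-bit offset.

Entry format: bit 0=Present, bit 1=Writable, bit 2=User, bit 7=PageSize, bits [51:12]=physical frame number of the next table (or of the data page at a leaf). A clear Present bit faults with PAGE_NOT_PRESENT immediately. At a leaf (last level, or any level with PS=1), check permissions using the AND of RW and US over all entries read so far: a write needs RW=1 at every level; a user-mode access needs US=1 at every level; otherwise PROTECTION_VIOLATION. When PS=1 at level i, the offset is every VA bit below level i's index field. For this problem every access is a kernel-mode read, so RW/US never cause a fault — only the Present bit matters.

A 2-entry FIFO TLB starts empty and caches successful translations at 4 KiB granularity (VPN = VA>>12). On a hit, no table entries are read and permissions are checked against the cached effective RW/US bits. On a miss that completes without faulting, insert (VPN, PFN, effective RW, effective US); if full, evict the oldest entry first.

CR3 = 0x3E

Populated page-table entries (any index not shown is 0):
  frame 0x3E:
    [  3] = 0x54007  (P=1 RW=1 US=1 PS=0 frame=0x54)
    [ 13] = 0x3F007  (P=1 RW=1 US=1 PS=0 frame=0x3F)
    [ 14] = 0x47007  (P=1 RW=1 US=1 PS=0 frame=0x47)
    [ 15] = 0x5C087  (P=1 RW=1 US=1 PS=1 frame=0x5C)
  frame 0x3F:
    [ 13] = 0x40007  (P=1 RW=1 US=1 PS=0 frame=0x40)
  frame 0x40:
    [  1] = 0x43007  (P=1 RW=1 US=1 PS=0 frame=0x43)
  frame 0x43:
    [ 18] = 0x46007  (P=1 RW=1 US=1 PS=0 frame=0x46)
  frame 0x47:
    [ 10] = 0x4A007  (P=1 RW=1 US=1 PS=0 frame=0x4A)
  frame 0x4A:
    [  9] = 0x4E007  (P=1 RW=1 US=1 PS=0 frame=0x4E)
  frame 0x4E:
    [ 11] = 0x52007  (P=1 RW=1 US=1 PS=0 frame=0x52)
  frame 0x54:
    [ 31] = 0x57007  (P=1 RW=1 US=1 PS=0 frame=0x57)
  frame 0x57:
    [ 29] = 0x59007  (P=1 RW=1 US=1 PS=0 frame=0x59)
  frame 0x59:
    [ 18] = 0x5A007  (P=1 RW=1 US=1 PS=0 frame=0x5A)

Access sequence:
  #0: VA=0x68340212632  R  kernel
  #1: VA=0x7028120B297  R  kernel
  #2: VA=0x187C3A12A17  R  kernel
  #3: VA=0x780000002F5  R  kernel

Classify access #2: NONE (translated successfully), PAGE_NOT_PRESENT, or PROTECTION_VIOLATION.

Per-access translation:
#0 VA=0x68340212632 (r,kernel):
  L0: frame=0x3E idx=13 entry=0x3F007 [P=1 RW=1 US=1 PS=0]
  L1: frame=0x3F idx=13 entry=0x40007 [P=1 RW=1 US=1 PS=0]
  L2: frame=0x40 idx=1 entry=0x43007 [P=1 RW=1 US=1 PS=0]
  L3: frame=0x43 idx=18 entry=0x46007 [P=1 RW=1 US=1 PS=0]
  → PA=0x46632  (4 entries read)
#1 VA=0x7028120B297 (r,kernel):
  L0: frame=0x3E idx=14 entry=0x47007 [P=1 RW=1 US=1 PS=0]
  L1: frame=0x47 idx=10 entry=0x4A007 [P=1 RW=1 US=1 PS=0]
  L2: frame=0x4A idx=9 entry=0x4E007 [P=1 RW=1 US=1 PS=0]
  L3: frame=0x4E idx=11 entry=0x52007 [P=1 RW=1 US=1 PS=0]
  → PA=0x52297  (4 entries read)
#2 VA=0x187C3A12A17 (r,kernel):
  L0: frame=0x3E idx=3 entry=0x54007 [P=1 RW=1 US=1 PS=0]
  L1: frame=0x54 idx=31 entry=0x57007 [P=1 RW=1 US=1 PS=0]
  L2: frame=0x57 idx=29 entry=0x59007 [P=1 RW=1 US=1 PS=0]
  L3: frame=0x59 idx=18 entry=0x5A007 [P=1 RW=1 US=1 PS=0]
  → PA=0x5AA17  (4 entries read)
#3 VA=0x780000002F5 (r,kernel):
  L0: frame=0x3E idx=15 entry=0x5C087 [P=1 RW=1 US=1 PS=1]
  → PA=0x5C2F5 (huge @L0)  (1 entries read)

Access #2 fault: NONE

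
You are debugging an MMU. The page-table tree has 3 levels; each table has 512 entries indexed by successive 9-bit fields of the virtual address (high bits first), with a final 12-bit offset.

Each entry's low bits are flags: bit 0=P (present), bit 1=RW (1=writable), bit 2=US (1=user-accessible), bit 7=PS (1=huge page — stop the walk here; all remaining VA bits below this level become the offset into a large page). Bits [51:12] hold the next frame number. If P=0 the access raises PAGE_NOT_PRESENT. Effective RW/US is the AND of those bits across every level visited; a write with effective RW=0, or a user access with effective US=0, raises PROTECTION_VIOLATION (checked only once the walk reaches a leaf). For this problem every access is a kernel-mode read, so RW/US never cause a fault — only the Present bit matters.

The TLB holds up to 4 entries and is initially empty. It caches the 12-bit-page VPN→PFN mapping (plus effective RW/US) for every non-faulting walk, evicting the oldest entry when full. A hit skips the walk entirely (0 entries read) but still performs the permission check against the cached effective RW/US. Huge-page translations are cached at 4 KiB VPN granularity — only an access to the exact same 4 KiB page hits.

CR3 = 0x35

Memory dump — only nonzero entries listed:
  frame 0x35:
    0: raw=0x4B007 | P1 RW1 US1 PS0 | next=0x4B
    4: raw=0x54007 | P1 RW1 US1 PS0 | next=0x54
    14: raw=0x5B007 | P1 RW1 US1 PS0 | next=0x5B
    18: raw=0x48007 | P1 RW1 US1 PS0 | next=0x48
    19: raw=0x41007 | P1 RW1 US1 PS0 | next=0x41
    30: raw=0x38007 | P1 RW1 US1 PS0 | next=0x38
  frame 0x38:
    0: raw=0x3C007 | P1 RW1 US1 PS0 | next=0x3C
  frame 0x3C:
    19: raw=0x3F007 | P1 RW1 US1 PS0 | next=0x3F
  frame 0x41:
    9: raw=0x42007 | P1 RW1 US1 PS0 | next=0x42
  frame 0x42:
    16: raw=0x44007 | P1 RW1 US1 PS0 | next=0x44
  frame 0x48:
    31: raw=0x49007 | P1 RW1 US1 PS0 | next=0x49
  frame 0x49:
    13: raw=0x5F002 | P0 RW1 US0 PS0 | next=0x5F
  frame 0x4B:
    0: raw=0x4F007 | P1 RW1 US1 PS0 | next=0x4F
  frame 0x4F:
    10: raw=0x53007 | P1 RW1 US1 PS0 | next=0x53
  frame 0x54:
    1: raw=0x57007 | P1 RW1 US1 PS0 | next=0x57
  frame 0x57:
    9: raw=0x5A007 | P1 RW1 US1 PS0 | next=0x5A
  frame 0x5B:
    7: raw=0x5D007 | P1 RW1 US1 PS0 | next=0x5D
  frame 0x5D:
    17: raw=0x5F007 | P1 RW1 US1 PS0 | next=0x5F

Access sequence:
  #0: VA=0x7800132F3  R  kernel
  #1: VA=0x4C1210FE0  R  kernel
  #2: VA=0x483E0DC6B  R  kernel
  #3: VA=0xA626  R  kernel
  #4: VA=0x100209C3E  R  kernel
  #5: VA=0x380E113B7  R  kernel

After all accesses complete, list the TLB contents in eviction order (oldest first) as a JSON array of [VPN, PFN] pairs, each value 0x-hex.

Trace:
#0 VA=0x7800132F3 (r,kernel):
  L0 @0x35[30] → 0x38007  P=1,RW=1,US=1,PS=0
  L1 @0x38[0] → 0x3C007  P=1,RW=1,US=1,PS=0
  L2 @0x3C[19] → 0x3F007  P=1,RW=1,US=1,PS=0
  → PA=0x3F2F3  (3 entries read)
#1 VA=0x4C1210FE0 (r,kernel):
  L0 @0x35[19] → 0x41007  P=1,RW=1,US=1,PS=0
  L1 @0x41[9] → 0x42007  P=1,RW=1,US=1,PS=0
  L2 @0x42[16] → 0x44007  P=1,RW=1,US=1,PS=0
  → PA=0x44FE0  (3 entries read)
#2 VA=0x483E0DC6B (r,kernel):
  L0 @0x35[18] → 0x48007  P=1,RW=1,US=1,PS=0
  L1 @0x48[31] → 0x49007  P=1,RW=1,US=1,PS=0
  L2 @0x49[13] → 0x5F002  P=0,RW=1,US=0,PS=0
  → PAGE_NOT_PRESENT  (3 entries read)
#3 VA=0xA626 (r,kernel):
  L0 @0x35[0] → 0x4B007  P=1,RW=1,US=1,PS=0
  L1 @0x4B[0] → 0x4F007  P=1,RW=1,US=1,PS=0
  L2 @0x4F[10] → 0x53007  P=1,RW=1,US=1,PS=0
  → PA=0x53626  (3 entries read)
#4 VA=0x100209C3E (r,kernel):
  L0 @0x35[4] → 0x54007  P=1,RW=1,US=1,PS=0
  L1 @0x54[1] → 0x57007  P=1,RW=1,US=1,PS=0
  L2 @0x57[9] → 0x5A007  P=1,RW=1,US=1,PS=0
  → PA=0x5AC3E  (3 entries read)
#5 VA=0x380E113B7 (r,kernel):
  L0 @0x35[14] → 0x5B007  P=1,RW=1,US=1,PS=0
  L1 @0x5B[7] → 0x5D007  P=1,RW=1,US=1,PS=0
  L2 @0x5D[17] → 0x5F007  P=1,RW=1,US=1,PS=0
  → PA=0x5F3B7  (3 entries read)

TLB: [["0x4C1210", "0x44"], ["0xA", "0x53"], ["0x100209", "0x5A"], ["0x380E11", "0x5F"]]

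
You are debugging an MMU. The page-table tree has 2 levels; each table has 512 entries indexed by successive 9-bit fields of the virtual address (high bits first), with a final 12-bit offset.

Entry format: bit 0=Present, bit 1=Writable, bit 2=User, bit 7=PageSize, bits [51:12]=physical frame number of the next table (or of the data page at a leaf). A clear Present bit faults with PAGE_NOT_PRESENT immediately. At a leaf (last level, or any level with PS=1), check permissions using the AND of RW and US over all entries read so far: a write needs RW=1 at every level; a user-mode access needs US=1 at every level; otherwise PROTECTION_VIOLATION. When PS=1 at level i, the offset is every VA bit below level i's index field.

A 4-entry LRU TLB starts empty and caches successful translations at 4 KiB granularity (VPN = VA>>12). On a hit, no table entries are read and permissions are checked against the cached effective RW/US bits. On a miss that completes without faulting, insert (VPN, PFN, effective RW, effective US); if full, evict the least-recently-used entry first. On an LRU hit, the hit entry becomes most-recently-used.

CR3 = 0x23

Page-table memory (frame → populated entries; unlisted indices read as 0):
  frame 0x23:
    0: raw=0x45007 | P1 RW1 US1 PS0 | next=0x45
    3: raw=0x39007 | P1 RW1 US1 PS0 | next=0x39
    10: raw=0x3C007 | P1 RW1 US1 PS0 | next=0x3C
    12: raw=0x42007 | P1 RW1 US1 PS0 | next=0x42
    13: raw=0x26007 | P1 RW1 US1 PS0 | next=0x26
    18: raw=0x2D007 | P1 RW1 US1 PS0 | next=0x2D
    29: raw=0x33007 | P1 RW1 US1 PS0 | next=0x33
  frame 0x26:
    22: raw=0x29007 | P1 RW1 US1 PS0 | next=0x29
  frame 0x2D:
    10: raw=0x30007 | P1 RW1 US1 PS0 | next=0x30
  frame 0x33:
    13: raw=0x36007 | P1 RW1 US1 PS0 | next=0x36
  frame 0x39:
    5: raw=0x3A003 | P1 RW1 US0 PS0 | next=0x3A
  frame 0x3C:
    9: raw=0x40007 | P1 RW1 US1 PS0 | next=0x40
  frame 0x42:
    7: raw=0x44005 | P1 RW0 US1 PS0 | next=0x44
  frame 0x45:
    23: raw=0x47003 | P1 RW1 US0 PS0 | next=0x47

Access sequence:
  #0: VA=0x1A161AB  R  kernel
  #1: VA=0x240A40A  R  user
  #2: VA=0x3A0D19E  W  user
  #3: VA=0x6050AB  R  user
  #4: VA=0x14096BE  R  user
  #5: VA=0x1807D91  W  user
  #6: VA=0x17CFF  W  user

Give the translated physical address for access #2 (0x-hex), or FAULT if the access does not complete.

Walk each access:
#0 VA=0x1A161AB (r,kernel):
  [0] read 0x23 idx=13: raw=0x26007 flags P=1 W=1 U=1 S=0
  [1] read 0x26 idx=22: raw=0x29007 flags P=1 W=1 U=1 S=0
  ⇒ phys 0x291AB  [2 reads]
#1 VA=0x240A40A (r,user):
  [0] read 0x23 idx=18: raw=0x2D007 flags P=1 W=1 U=1 S=0
  [1] read 0x2D idx=10: raw=0x30007 flags P=1 W=1 U=1 S=0
  ⇒ phys 0x3040A  [2 reads]
#2 VA=0x3A0D19E (w,user):
  [0] read 0x23 idx=29: raw=0x33007 flags P=1 W=1 U=1 S=0
  [1] read 0x33 idx=13: raw=0x36007 flags P=1 W=1 U=1 S=0
  ⇒ phys 0x3619E  [2 reads]
#3 VA=0x6050AB (r,user):
  [0] read 0x23 idx=3: raw=0x39007 flags P=1 W=1 U=1 S=0
  [1] read 0x39 idx=5: raw=0x3A003 flags P=1 W=1 U=0 S=0
  → PROTECTION_VIOLATION  (2 entries read)
#4 VA=0x14096BE (r,user):
  [0] read 0x23 idx=10: raw=0x3C007 flags P=1 W=1 U=1 S=0
  [1] read 0x3C idx=9: raw=0x40007 flags P=1 W=1 U=1 S=0
  ⇒ phys 0x406BE  [2 reads]
#5 VA=0x1807D91 (w,user):
  [0] read 0x23 idx=12: raw=0x42007 flags P=1 W=1 U=1 S=0
  [1] read 0x42 idx=7: raw=0x44005 flags P=1 W=0 U=1 S=0
  → PROTECTION_VIOLATION  (2 entries read)
#6 VA=0x17CFF (w,user):
  [0] read 0x23 idx=0: raw=0x45007 flags P=1 W=1 U=1 S=0
  [1] read 0x45 idx=23: raw=0x47003 flags P=1 W=1 U=0 S=0
  → PROTECTION_VIOLATION  (2 entries read)

Access #2 PA: 0x3619E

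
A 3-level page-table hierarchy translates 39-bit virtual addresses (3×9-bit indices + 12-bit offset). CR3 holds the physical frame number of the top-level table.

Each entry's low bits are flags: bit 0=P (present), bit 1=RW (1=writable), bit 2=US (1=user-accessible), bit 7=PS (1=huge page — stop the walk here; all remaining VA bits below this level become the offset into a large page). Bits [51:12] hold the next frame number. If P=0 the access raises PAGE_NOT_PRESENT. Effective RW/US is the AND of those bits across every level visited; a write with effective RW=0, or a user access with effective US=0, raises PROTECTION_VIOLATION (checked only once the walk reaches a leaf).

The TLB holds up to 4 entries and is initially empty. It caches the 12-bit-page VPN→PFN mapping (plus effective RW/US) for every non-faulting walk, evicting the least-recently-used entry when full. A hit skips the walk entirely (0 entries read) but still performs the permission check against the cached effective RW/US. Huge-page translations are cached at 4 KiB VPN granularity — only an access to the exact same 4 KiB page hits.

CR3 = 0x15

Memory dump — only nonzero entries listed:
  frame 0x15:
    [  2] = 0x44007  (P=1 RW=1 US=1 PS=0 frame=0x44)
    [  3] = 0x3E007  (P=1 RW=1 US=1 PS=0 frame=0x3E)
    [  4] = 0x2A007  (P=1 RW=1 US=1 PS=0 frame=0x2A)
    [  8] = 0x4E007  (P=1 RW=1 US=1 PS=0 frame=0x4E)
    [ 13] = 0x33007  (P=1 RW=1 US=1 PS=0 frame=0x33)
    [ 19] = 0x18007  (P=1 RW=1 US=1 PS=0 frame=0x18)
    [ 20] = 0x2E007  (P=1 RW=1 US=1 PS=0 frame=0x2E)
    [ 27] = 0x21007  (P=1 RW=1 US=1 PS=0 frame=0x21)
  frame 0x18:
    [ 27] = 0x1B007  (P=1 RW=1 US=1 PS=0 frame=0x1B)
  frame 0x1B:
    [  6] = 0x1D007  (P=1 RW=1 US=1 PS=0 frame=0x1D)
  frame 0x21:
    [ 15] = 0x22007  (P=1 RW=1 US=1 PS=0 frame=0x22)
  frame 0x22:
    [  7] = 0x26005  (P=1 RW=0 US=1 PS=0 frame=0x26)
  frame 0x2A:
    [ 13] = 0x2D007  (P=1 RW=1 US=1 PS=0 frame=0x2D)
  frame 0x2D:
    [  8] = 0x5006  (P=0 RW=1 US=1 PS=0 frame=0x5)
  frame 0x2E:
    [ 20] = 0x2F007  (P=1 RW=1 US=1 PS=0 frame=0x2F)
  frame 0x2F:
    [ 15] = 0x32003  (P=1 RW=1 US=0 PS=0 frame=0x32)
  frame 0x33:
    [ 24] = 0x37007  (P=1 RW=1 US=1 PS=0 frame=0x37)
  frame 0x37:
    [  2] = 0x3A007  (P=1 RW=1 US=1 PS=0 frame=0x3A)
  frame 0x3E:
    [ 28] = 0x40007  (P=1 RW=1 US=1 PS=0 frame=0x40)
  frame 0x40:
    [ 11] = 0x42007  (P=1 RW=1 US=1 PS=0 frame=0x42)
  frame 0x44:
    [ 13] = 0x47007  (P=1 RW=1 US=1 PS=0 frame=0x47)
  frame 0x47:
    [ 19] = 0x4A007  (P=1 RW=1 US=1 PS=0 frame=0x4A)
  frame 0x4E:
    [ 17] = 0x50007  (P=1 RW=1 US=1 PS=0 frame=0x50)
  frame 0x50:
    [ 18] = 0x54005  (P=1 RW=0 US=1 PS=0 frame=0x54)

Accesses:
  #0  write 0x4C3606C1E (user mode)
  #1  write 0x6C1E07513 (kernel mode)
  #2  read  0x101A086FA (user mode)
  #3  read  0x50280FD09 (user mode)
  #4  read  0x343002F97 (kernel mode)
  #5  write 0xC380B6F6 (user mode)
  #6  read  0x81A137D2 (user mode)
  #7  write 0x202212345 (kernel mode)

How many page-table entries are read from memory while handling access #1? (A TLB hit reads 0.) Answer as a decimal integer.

Walk each access:
#0 VA=0x4C3606C1E (w,user):
  L0: frame=0x15 idx=19 entry=0x18007 [P=1 RW=1 US=1 PS=0]
  L1: frame=0x18 idx=27 entry=0x1B007 [P=1 RW=1 US=1 PS=0]
  L2: frame=0x1B idx=6 entry=0x1D007 [P=1 RW=1 US=1 PS=0]
  → PA=0x1DC1E  (3 entries read)
#1 VA=0x6C1E07513 (w,kernel):
  L0: frame=0x15 idx=27 entry=0x21007 [P=1 RW=1 US=1 PS=0]
  L1: frame=0x21 idx=15 entry=0x22007 [P=1 RW=1 US=1 PS=0]
  L2: frame=0x22 idx=7 entry=0x26005 [P=1 RW=0 US=1 PS=0]
  → PROTECTION_VIOLATION  (3 entries read)
#2 VA=0x101A086FA (r,user):
  L0: frame=0x15 idx=4 entry=0x2A007 [P=1 RW=1 US=1 PS=0]
  L1: frame=0x2A idx=13 entry=0x2D007 [P=1 RW=1 US=1 PS=0]
  L2: frame=0x2D idx=8 entry=0x5006 [P=0 RW=1 US=1 PS=0]
  → PAGE_NOT_PRESENT  (3 entries read)
#3 VA=0x50280FD09 (r,user):
  L0: frame=0x15 idx=20 entry=0x2E007 [P=1 RW=1 US=1 PS=0]
  L1: frame=0x2E idx=20 entry=0x2F007 [P=1 RW=1 US=1 PS=0]
  L2: frame=0x2F idx=15 entry=0x32003 [P=1 RW=1 US=0 PS=0]
  → PROTECTION_VIOLATION  (3 entries read)
#4 VA=0x343002F97 (r,kernel):
  L0: frame=0x15 idx=13 entry=0x33007 [P=1 RW=1 US=1 PS=0]
  L1: frame=0x33 idx=24 entry=0x37007 [P=1 RW=1 US=1 PS=0]
  L2: frame=0x37 idx=2 entry=0x3A007 [P=1 RW=1 US=1 PS=0]
  → PA=0x3AF97  (3 entries read)
#5 VA=0xC380B6F6 (w,user):
  L0: frame=0x15 idx=3 entry=0x3E007 [P=1 RW=1 US=1 PS=0]
  L1: frame=0x3E idx=28 entry=0x40007 [P=1 RW=1 US=1 PS=0]
  L2: frame=0x40 idx=11 entry=0x42007 [P=1 RW=1 US=1 PS=0]
  → PA=0x426F6  (3 entries read)
#6 VA=0x81A137D2 (r,user):
  L0: frame=0x15 idx=2 entry=0x44007 [P=1 RW=1 US=1 PS=0]
  L1: frame=0x44 idx=13 entry=0x47007 [P=1 RW=1 US=1 PS=0]
  L2: frame=0x47 idx=19 entry=0x4A007 [P=1 RW=1 US=1 PS=0]
  → PA=0x4A7D2  (3 entries read)
#7 VA=0x202212345 (w,kernel):
  L0: frame=0x15 idx=8 entry=0x4E007 [P=1 RW=1 US=1 PS=0]
  L1: frame=0x4E idx=17 entry=0x50007 [P=1 RW=1 US=1 PS=0]
  L2: frame=0x50 idx=18 entry=0x54005 [P=1 RW=0 US=1 PS=0]
  → PROTECTION_VIOLATION  (3 entries read)

Entries read for #1: 3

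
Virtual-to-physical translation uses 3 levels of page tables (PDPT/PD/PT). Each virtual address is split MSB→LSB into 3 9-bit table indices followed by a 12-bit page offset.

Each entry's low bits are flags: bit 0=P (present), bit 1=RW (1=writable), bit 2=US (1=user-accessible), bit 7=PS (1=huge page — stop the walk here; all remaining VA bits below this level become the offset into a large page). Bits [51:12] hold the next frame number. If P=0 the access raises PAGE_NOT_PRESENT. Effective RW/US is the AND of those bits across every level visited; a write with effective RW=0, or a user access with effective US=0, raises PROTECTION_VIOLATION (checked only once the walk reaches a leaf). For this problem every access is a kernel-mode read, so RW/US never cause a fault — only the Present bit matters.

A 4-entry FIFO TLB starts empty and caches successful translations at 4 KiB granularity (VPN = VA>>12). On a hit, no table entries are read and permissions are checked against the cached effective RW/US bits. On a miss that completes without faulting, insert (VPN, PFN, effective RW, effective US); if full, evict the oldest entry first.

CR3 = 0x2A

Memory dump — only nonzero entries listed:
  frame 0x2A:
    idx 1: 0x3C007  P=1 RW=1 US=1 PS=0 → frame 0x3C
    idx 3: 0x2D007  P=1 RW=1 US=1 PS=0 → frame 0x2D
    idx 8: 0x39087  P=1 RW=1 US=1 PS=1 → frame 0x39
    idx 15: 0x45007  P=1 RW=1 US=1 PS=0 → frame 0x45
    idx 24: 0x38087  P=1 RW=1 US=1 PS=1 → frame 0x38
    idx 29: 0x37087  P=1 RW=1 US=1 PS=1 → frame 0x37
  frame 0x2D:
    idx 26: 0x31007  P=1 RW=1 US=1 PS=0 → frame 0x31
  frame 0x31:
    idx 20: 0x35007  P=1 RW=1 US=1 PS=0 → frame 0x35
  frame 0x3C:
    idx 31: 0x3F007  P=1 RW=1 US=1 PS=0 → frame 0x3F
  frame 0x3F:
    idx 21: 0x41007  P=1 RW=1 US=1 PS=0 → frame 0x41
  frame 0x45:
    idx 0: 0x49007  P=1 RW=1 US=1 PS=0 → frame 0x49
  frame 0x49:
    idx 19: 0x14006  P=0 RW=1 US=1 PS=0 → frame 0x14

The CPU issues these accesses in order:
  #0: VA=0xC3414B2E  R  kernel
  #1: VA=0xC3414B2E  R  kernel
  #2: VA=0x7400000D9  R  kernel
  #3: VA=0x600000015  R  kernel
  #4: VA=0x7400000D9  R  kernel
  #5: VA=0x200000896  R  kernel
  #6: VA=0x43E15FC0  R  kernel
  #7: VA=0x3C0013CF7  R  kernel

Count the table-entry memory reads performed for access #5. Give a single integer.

Per-access translation:
#0 VA=0xC3414B2E (r,kernel):
  lvl0: tbl 0x2A, slot 3 ⇒ 0x2D007 (P1/RW1/US1/PS0)
  lvl1: tbl 0x2D, slot 26 ⇒ 0x31007 (P1/RW1/US1/PS0)
  lvl2: tbl 0x31, slot 20 ⇒ 0x35007 (P1/RW1/US1/PS0)
  ✓ 0x35B2E  — 3 lookups
#1 VA=0xC3414B2E (r,kernel):
  TLB hit vpn=0xC3414 → PA=0x35B2E
#2 VA=0x7400000D9 (r,kernel):
  lvl0: tbl 0x2A, slot 29 ⇒ 0x37087 (P1/RW1/US1/PS1)
  ✓ 0x370D9 (huge @L0)  — 1 lookups
#3 VA=0x600000015 (r,kernel):
  lvl0: tbl 0x2A, slot 24 ⇒ 0x38087 (P1/RW1/US1/PS1)
  ✓ 0x38015 (huge @L0)  — 1 lookups
#4 VA=0x7400000D9 (r,kernel):
  TLB hit vpn=0x740000 → PA=0x370D9
#5 VA=0x200000896 (r,kernel):
  lvl0: tbl 0x2A, slot 8 ⇒ 0x39087 (P1/RW1/US1/PS1)
  ✓ 0x39896 (huge @L0)  — 1 lookups
#6 VA=0x43E15FC0 (r,kernel):
  lvl0: tbl 0x2A, slot 1 ⇒ 0x3C007 (P1/RW1/US1/PS0)
  lvl1: tbl 0x3C, slot 31 ⇒ 0x3F007 (P1/RW1/US1/PS0)
  lvl2: tbl 0x3F, slot 21 ⇒ 0x41007 (P1/RW1/US1/PS0)
  ✓ 0x41FC0  — 3 lookups
#7 VA=0x3C0013CF7 (r,kernel):
  lvl0: tbl 0x2A, slot 15 ⇒ 0x45007 (P1/RW1/US1/PS0)
  lvl1: tbl 0x45, slot 0 ⇒ 0x49007 (P1/RW1/US1/PS0)
  lvl2: tbl 0x49, slot 19 ⇒ 0x14006 (P0/RW1/US1/PS0)
  ✗ PAGE_NOT_PRESENT  [3 reads]

Entries read for #5: 1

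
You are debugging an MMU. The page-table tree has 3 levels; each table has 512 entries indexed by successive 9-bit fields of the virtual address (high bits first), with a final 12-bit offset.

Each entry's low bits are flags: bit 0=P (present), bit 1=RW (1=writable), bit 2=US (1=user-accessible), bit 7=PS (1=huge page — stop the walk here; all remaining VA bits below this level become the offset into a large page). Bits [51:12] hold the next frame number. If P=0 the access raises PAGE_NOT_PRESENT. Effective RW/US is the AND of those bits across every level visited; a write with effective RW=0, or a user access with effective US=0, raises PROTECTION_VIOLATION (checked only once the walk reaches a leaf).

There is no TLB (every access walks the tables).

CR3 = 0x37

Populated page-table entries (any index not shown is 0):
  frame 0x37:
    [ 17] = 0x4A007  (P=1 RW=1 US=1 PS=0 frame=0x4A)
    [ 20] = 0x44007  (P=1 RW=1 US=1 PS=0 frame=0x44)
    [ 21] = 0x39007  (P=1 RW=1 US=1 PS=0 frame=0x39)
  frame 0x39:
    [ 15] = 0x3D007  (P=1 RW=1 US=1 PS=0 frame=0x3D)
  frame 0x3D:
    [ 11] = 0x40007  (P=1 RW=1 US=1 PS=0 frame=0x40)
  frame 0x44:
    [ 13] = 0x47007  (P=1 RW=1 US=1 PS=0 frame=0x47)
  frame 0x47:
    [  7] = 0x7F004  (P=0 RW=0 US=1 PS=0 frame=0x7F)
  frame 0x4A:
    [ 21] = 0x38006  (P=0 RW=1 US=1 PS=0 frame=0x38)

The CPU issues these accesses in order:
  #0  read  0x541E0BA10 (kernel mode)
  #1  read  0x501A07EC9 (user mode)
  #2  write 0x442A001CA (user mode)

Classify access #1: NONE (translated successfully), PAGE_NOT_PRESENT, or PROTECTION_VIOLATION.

Trace:
#0 VA=0x541E0BA10 (r,kernel):
  lvl0: tbl 0x37, slot 21 ⇒ 0x39007 (P1/RW1/US1/PS0)
  lvl1: tbl 0x39, slot 15 ⇒ 0x3D007 (P1/RW1/US1/PS0)
  lvl2: tbl 0x3D, slot 11 ⇒ 0x40007 (P1/RW1/US1/PS0)
  → PA=0x40A10  (3 entries read)
#1 VA=0x501A07EC9 (r,user):
  lvl0: tbl 0x37, slot 20 ⇒ 0x44007 (P1/RW1/US1/PS0)
  lvl1: tbl 0x44, slot 13 ⇒ 0x47007 (P1/RW1/US1/PS0)
  lvl2: tbl 0x47, slot 7 ⇒ 0x7F004 (P0/RW0/US1/PS0)
  → PAGE_NOT_PRESENT  (3 entries read)
#2 VA=0x442A001CA (w,user):
  lvl0: tbl 0x37, slot 17 ⇒ 0x4A007 (P1/RW1/US1/PS0)
  lvl1: tbl 0x4A, slot 21 ⇒ 0x38006 (P0/RW1/US1/PS0)
  → PAGE_NOT_PRESENT  (2 entries read)

Access #1 fault: PAGE_NOT_PRESENT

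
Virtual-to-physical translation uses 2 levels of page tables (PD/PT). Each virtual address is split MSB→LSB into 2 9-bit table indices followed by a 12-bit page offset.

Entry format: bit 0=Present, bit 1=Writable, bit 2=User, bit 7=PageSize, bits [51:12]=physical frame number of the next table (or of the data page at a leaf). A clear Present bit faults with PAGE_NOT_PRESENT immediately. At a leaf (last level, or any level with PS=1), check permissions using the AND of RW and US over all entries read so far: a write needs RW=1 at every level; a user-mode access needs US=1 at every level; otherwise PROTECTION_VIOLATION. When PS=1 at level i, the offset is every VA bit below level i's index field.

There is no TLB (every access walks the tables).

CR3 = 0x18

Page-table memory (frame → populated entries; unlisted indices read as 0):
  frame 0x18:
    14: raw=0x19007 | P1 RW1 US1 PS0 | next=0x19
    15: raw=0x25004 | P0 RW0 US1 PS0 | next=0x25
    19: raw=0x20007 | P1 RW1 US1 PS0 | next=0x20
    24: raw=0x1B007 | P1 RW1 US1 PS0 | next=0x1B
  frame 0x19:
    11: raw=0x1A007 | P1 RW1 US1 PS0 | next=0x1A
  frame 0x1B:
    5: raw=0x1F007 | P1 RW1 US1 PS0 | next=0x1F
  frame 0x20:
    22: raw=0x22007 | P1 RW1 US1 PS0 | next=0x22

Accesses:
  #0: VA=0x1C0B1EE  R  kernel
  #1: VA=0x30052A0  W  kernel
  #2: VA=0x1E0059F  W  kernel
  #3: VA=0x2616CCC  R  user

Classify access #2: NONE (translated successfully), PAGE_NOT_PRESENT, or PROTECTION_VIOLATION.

Walk each access:
#0 VA=0x1C0B1EE (r,kernel):
  [0] read 0x18 idx=14: raw=0x19007 flags P=1 W=1 U=1 S=0
  [1] read 0x19 idx=11: raw=0x1A007 flags P=1 W=1 U=1 S=0
  → PA=0x1A1EE  (2 entries read)
#1 VA=0x30052A0 (w,kernel):
  [0] read 0x18 idx=24: raw=0x1B007 flags P=1 W=1 U=1 S=0
  [1] read 0x1B idx=5: raw=0x1F007 flags P=1 W=1 U=1 S=0
  → PA=0x1F2A0  (2 entries read)
#2 VA=0x1E0059F (w,kernel):
  [0] read 0x18 idx=15: raw=0x25004 flags P=0 W=0 U=1 S=0
  ✗ PAGE_NOT_PRESENT  [1 reads]
#3 VA=0x2616CCC (r,user):
  [0] read 0x18 idx=19: raw=0x20007 flags P=1 W=1 U=1 S=0
  [1] read 0x20 idx=22: raw=0x22007 flags P=1 W=1 U=1 S=0
  → PA=0x22CCC  (2 entries read)

Access #2 fault: PAGE_NOT_PRESENT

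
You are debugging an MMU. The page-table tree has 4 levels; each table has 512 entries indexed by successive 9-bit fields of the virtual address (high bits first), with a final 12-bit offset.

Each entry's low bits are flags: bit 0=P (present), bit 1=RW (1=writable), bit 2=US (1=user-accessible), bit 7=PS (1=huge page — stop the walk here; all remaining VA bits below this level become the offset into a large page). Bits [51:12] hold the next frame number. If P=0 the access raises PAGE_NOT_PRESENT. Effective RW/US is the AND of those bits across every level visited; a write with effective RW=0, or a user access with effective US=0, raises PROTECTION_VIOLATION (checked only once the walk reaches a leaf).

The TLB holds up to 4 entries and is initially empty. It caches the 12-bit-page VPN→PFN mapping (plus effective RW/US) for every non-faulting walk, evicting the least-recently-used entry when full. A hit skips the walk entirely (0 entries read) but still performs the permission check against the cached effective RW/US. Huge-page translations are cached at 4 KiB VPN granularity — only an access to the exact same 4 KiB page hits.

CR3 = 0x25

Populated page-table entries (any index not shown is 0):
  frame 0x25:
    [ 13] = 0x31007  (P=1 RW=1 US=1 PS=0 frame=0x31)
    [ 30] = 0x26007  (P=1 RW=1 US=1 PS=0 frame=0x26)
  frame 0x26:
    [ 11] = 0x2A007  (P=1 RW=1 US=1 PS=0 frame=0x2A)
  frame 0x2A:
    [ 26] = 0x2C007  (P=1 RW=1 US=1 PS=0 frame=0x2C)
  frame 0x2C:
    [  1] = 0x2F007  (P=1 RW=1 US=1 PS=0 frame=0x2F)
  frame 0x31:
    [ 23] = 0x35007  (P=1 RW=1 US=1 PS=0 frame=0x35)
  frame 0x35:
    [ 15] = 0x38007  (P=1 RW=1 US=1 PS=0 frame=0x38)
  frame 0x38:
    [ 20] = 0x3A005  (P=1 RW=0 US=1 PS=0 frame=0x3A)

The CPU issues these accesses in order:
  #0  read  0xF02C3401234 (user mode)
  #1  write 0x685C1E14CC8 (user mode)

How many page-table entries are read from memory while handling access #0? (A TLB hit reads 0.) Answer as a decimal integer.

Trace:
#0 VA=0xF02C3401234 (r,user):
  L0: frame=0x25 idx=30 entry=0x26007 [P=1 RW=1 US=1 PS=0]
  L1: frame=0x26 idx=11 entry=0x2A007 [P=1 RW=1 US=1 PS=0]
  L2: frame=0x2A idx=26 entry=0x2C007 [P=1 RW=1 US=1 PS=0]
  L3: frame=0x2C idx=1 entry=0x2F007 [P=1 RW=1 US=1 PS=0]
  → PA=0x2F234  (4 entries read)
#1 VA=0x685C1E14CC8 (w,user):
  L0: frame=0x25 idx=13 entry=0x31007 [P=1 RW=1 US=1 PS=0]
  L1: frame=0x31 idx=23 entry=0x35007 [P=1 RW=1 US=1 PS=0]
  L2: frame=0x35 idx=15 entry=0x38007 [P=1 RW=1 US=1 PS=0]
  L3: frame=0x38 idx=20 entry=0x3A005 [P=1 RW=0 US=1 PS=0]
  ⇒ fault: PROTECTION_VIOLATION  — 4 lookups

Entries read for #0: 4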